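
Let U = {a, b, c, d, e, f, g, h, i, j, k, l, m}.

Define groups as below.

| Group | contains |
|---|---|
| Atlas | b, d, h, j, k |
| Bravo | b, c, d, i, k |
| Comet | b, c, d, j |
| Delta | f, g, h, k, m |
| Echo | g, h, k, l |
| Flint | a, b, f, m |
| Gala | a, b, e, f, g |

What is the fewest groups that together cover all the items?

Take {Atlas, Bravo, Delta, Echo, Gala}. Their union is {a, b, c, d, e, f, g, h, i, j, k, l, m}, which is all 13 items.
No 4 of the 7 groups cover everything (all 35 combinations miss at least one item), so 5 is optimal.

5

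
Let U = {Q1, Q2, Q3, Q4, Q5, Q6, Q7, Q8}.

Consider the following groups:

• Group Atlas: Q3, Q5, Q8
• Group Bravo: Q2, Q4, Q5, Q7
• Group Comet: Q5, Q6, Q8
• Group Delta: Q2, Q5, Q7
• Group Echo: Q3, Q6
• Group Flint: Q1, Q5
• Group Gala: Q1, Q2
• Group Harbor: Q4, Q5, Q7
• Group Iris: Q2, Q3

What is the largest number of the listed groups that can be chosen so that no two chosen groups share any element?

Echo, Gala, Harbor are pairwise disjoint (Echo={Q3,Q6}; Gala={Q1,Q2}; Harbor={Q4,Q5,Q7}).
Every remaining group overlaps one of these, and no 4 of the listed groups are pairwise disjoint, so 3 is the maximum.

3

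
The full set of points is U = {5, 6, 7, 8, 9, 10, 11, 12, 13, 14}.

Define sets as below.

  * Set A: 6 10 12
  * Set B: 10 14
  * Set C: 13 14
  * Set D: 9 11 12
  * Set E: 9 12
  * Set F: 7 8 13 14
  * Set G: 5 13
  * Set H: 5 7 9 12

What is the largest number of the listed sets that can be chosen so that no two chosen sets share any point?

B, E, G are pairwise disjoint (B={10,14}; E={9,12}; G={5,13}).
Every remaining set overlaps one of these, and no 4 of the listed sets are pairwise disjoint, so 3 is the maximum.

3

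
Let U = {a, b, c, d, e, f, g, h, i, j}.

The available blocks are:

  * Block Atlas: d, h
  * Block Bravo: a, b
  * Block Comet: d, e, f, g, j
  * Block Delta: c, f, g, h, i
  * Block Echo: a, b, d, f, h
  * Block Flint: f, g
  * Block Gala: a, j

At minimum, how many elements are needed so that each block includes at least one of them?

The 3 elements {a, f, h} hit every block.
The blocks Atlas, Flint, Gala are pairwise disjoint, so any hitting set needs a separate element for each — at least 3. Hence 3 is optimal.

3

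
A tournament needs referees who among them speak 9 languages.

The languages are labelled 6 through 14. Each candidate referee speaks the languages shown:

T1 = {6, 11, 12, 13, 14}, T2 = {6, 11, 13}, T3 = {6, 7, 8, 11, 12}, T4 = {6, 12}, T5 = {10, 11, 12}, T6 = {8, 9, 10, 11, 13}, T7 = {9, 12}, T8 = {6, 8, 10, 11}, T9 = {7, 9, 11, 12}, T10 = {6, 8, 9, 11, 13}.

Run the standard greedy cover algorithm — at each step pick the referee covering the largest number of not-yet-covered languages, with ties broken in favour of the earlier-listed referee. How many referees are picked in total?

Greedy: pick T1 (covers 5 new) → pick T6 (covers 3 new) → pick T3 (covers 1 new). Total picks: 3.

3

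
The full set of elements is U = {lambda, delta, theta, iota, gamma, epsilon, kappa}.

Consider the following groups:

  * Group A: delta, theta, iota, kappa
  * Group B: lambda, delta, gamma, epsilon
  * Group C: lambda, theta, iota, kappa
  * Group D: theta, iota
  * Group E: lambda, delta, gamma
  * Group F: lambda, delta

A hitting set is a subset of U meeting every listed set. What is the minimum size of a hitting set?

Take H = {delta, iota}. Each listed group contains at least one of these, so H is a hitting set of size 2.
The groups D, F are pairwise disjoint, so any hitting set needs a separate element for each — at least 2. Hence 2 is optimal.

2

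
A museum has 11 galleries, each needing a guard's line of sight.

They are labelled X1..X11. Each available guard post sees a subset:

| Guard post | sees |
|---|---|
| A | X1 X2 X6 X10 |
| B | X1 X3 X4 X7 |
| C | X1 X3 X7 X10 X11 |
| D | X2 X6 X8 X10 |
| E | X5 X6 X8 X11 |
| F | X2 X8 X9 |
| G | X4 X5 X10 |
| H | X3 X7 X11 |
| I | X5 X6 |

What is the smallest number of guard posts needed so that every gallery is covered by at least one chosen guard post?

B and C and E and F together: B ∪ C ∪ E ∪ F = {X1, X2, X3, X4, X5, X6, X7, X8, X9, X10, X11} — every gallery is covered.
No 3 of the 9 guard posts cover everything (all 84 combinations miss at least one gallery), so 4 is optimal.

4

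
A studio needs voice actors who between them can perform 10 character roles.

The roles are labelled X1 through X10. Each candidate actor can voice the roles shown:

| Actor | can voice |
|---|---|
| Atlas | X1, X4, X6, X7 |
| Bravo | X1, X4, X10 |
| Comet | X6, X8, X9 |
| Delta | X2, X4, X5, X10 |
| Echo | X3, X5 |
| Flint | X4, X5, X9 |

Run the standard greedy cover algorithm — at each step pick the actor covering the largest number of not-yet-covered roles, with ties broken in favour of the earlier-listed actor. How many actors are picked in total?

4

Greedy: pick Atlas (covers 4 new) → pick Delta (covers 3 new) → pick Comet (covers 2 new) → pick Echo (covers 1 new). Total picks: 4.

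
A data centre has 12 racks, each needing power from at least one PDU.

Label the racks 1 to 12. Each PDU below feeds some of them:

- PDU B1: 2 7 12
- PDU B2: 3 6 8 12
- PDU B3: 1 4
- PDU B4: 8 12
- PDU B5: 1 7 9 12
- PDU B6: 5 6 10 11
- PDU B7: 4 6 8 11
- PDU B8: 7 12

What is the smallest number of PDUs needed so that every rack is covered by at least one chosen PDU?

5

B1 and B2 and B3 and B5 and B6 together: B1 ∪ B2 ∪ B3 ∪ B5 ∪ B6 = {1, 2, 3, 4, 5, 6, 7, 8, 9, 10, 11, 12} — every rack is covered.
No 4 of the 8 PDUs cover everything (all 70 combinations miss at least one rack), so 5 is optimal.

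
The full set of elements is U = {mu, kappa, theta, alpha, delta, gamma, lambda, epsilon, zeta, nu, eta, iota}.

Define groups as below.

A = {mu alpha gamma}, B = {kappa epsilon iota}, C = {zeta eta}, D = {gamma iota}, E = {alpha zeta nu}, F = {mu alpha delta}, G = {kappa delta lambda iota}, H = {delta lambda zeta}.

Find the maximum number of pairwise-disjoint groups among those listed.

3

A, B, C are pairwise disjoint (A={mu,alpha,gamma}; B={kappa,epsilon,iota}; C={zeta,eta}).
Every remaining group overlaps one of these, and no 4 of the listed groups are pairwise disjoint, so 3 is the maximum.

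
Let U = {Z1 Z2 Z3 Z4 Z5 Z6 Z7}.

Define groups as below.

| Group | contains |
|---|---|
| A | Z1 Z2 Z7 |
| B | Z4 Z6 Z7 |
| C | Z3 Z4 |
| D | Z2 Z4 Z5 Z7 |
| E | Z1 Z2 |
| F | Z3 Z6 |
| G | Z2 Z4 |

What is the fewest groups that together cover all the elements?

D, E, and F cover everything between them: the union {Z1, Z2, Z3, Z4, Z5, Z6, Z7} is all of U.
Only D contains Z5, so D is forced; the remaining 3 elements need at least 2 more groups (each remaining group adds at most 2) — so at least 3 groups are needed, and 3 is optimal.

3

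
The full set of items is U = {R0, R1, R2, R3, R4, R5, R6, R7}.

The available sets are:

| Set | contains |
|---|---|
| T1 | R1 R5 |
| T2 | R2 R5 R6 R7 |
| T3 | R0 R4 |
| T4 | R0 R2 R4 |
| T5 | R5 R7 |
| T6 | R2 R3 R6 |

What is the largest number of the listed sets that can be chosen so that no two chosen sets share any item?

3

T1, T3, T6 are pairwise disjoint (T1={R1,R5}; T3={R0,R4}; T6={R2,R3,R6}).
Every remaining set overlaps one of these, and no 4 of the listed sets are pairwise disjoint, so 3 is the maximum.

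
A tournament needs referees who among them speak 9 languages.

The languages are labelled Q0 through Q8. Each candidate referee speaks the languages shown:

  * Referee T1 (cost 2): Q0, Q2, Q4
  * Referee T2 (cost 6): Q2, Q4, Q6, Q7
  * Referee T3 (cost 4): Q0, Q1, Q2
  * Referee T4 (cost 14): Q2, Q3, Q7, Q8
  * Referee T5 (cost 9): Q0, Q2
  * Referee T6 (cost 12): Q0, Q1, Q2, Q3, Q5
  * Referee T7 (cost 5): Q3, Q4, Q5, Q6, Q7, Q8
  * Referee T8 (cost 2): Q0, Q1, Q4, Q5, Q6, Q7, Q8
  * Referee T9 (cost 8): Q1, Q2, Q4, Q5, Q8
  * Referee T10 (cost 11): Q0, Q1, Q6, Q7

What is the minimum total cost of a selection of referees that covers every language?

9

T3, T7 together cover every language (T3 ∪ T7 = {Q0, Q1, Q2, Q3, Q4, Q5, Q6, Q7, Q8}); total cost 4 + 5 = 9.
No covering selection has total cost below 9.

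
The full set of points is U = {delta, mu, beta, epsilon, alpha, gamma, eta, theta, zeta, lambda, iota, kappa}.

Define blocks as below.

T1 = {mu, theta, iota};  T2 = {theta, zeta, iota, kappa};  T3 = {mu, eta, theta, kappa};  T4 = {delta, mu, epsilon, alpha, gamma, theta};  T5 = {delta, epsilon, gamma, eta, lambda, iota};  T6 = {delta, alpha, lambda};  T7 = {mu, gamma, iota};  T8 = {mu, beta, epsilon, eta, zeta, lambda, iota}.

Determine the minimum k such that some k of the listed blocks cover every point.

T3, T4, and T8 cover everything between them: the union {delta, mu, beta, epsilon, alpha, gamma, eta, theta, zeta, lambda, iota, kappa} is all of U.
Only T8 contains beta, so T8 is forced; the remaining 5 points need at least 2 more blocks (each remaining block adds at most 4) — so at least 3 blocks are needed, and 3 is optimal.

3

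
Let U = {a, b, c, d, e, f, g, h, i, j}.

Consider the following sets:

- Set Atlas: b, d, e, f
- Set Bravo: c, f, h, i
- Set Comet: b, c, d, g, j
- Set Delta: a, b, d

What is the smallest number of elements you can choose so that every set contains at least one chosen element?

T = {b, i} meets every set (each contains at least one member of T), and |T| = 2.
The sets Bravo, Delta are pairwise disjoint, so any hitting set needs a separate element for each — at least 2. Hence 2 is optimal.

2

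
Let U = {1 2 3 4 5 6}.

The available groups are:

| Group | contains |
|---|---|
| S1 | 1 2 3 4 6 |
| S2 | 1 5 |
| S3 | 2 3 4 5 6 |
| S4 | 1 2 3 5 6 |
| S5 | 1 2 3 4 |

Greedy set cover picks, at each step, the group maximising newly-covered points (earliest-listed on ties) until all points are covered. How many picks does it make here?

2

Greedy: pick S1 (covers 5 new) → pick S2 (covers 1 new). Total picks: 2.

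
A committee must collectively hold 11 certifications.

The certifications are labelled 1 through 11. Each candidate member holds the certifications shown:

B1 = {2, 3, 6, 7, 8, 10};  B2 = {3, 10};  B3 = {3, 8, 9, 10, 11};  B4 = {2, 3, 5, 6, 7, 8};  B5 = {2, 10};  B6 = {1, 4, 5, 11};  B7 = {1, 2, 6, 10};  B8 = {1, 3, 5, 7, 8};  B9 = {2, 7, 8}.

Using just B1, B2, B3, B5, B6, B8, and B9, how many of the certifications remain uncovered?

Union of B1, B2, B3, B5, B6, B8, B9 = {1, 2, 3, 4, 5, 6, 7, 8, 9, 10, 11} — that's every certification, so 0 are uncovered.

0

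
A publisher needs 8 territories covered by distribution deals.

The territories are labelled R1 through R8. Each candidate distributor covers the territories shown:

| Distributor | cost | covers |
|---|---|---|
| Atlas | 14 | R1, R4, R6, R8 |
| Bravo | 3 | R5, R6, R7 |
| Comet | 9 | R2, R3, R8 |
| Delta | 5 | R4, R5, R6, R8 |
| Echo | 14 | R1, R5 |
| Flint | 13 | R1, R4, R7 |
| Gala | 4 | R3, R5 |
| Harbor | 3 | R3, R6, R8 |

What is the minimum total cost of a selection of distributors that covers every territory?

25

Bravo, Comet, Flint together cover every territory (Bravo ∪ Comet ∪ Flint = {R1, R2, R3, R4, R5, R6, R7, R8}); total cost 3 + 9 + 13 = 25.
The greedy pick Bravo, Harbor, Delta, Comet, Flint costs 33; no covering selection beats 25.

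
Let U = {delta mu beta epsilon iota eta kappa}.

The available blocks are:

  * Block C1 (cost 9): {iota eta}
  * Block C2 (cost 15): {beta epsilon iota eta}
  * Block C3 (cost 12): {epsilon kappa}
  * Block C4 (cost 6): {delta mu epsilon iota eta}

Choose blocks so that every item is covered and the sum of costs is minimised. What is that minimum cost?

33

C2, C3, C4 together cover every item (C2 ∪ C3 ∪ C4 = {delta, mu, beta, epsilon, iota, eta, kappa}); total cost 15 + 12 + 6 = 33.
No covering selection has total cost below 33.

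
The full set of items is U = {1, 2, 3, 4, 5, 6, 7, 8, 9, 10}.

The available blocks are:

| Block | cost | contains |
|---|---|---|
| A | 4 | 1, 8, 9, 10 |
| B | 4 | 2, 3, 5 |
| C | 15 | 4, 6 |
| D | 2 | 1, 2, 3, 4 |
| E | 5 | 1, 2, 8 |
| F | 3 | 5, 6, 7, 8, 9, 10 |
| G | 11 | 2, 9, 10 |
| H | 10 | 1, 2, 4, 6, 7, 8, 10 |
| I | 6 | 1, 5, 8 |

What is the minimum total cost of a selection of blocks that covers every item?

5

D, F together cover every item (D ∪ F = {1, 2, 3, 4, 5, 6, 7, 8, 9, 10}); total cost 2 + 3 = 5.
No covering selection has total cost below 5.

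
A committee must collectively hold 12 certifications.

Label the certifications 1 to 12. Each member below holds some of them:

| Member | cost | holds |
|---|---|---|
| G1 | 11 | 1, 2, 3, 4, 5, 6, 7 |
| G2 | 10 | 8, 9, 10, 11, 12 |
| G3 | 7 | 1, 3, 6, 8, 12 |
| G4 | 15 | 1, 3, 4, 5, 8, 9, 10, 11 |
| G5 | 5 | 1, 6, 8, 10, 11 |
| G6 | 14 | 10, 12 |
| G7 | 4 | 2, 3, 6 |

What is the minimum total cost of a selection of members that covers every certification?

G1, G2 together cover every certification (G1 ∪ G2 = {1, 2, 3, 4, 5, 6, 7, 8, 9, 10, 11, 12}); total cost 11 + 10 = 21.
The greedy pick G5, G7, G1, G2 costs 30; no covering selection beats 21.

21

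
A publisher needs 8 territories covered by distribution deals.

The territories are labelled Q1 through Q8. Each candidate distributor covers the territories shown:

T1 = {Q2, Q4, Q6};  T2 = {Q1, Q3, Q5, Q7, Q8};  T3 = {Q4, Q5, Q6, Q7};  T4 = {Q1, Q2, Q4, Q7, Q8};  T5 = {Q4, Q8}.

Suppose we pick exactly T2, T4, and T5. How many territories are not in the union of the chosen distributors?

Union of T2, T4, T5 = {Q1, Q2, Q3, Q4, Q5, Q7, Q8}.
Not covered: Q6 — 1 territory.

1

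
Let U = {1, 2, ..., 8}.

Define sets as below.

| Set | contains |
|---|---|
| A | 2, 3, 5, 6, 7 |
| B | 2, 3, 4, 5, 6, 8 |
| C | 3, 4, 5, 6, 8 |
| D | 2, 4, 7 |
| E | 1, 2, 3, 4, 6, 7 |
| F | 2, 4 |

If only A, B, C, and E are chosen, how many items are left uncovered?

Union of A, B, C, E = {1, 2, 3, 4, 5, 6, 7, 8} — that's every item, so 0 are uncovered.

0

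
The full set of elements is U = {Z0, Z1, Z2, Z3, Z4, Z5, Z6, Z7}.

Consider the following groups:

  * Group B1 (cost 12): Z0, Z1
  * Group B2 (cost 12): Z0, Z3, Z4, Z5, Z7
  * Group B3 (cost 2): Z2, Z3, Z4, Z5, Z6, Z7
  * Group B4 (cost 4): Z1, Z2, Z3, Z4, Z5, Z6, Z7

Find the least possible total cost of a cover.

14

B1, B3 together cover every element (B1 ∪ B3 = {Z0, Z1, Z2, Z3, Z4, Z5, Z6, Z7}); total cost 12 + 2 = 14.
The greedy pick B3, B4, B1 costs 18; no covering selection beats 14.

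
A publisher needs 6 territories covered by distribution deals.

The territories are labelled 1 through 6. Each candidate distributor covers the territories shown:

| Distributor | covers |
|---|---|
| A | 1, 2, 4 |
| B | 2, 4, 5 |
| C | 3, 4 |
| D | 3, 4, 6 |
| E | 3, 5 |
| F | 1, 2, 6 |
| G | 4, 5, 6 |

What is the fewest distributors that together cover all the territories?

Take {C, E, F}. Their union is {1, 2, 3, 4, 5, 6}, which is all 6 territories.
No 2 of the 7 distributors cover everything (all 21 combinations miss at least one territory), so 3 is optimal.

3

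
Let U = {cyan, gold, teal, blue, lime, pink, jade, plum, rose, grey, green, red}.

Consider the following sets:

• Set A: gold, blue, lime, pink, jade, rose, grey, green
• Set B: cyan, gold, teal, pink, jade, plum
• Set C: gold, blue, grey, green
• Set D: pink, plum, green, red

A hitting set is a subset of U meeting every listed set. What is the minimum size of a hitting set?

2

H = {jade, green} meets every set (each contains at least one member of H), and |H| = 2.
No single element lies in every set, so at least 2 are needed and 2 is optimal.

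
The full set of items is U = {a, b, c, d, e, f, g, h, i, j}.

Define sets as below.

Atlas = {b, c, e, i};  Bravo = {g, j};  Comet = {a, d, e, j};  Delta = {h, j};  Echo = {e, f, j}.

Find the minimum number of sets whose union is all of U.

Take {Atlas, Bravo, Comet, Delta, Echo}. Their union is {a, b, c, d, e, f, g, h, i, j}, which is all 10 items.
No 4 of the 5 sets cover everything (all 5 combinations miss at least one item), so 5 is optimal.

5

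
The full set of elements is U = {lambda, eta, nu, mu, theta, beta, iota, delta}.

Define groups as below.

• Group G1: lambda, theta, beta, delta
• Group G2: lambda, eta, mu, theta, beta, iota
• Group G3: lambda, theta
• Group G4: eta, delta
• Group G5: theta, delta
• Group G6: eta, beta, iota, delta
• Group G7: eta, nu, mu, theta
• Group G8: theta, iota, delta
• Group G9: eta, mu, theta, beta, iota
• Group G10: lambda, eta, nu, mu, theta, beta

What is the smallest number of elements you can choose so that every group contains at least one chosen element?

2

The 2 elements {eta, theta} hit every group.
The groups G3, G4 are pairwise disjoint, so any hitting set needs a separate element for each — at least 2. Hence 2 is optimal.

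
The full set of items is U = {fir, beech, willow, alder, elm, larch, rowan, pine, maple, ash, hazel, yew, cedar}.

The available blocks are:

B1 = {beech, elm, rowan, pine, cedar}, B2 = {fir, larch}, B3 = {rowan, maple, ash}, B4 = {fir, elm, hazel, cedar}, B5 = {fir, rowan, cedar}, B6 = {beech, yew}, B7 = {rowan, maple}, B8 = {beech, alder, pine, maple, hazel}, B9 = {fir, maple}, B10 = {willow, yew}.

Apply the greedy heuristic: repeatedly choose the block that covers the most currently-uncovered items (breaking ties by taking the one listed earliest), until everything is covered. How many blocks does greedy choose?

5

Greedy: pick B1 (covers 5 new) → pick B8 (covers 3 new) → pick B2 (covers 2 new) → pick B10 (covers 2 new) → pick B3 (covers 1 new). Total picks: 5.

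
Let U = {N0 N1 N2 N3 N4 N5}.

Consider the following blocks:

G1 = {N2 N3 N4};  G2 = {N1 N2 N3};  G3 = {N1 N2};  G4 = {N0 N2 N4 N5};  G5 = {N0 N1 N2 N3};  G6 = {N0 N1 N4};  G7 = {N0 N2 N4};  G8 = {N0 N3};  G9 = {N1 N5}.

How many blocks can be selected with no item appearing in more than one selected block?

G3, G8 are pairwise disjoint (G3={N1,N2}; G8={N0,N3}).
Every remaining block overlaps one of these, and no 3 of the listed blocks are pairwise disjoint, so 2 is the maximum.

2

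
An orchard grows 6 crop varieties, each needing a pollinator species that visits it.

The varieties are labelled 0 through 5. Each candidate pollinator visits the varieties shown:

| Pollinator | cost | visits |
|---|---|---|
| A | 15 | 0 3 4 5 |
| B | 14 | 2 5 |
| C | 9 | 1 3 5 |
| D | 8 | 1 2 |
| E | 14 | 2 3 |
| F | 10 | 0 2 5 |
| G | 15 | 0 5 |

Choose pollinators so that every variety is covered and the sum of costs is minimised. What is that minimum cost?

A, D together cover every variety (A ∪ D = {0, 1, 2, 3, 4, 5}); total cost 15 + 8 = 23.
The greedy pick C, F, A costs 34; no covering selection beats 23.

23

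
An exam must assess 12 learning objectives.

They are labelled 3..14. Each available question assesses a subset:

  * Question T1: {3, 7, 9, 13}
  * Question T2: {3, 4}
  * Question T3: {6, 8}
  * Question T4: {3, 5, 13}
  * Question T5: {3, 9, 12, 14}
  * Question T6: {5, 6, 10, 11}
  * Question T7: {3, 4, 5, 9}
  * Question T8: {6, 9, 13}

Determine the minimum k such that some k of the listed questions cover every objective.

5

Take {T1, T3, T5, T6, T7}. Their union is {3, 4, 5, 6, 7, 8, 9, 10, 11, 12, 13, 14}, which is all 12 objectives.
No 4 of the 8 questions cover everything (all 70 combinations miss at least one objective), so 5 is optimal.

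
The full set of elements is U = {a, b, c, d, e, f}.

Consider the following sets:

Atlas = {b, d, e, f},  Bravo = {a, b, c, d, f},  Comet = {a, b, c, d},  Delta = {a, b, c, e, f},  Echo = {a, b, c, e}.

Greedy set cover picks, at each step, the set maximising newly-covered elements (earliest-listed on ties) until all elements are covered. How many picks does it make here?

2

Greedy: pick Bravo (covers 5 new) → pick Atlas (covers 1 new). Total picks: 2.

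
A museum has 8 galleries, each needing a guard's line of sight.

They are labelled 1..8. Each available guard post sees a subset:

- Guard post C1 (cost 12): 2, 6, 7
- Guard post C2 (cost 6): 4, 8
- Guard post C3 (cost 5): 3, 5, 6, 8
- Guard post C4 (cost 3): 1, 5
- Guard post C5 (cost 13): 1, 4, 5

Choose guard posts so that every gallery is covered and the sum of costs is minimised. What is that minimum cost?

26

C1, C2, C3, C4 together cover every gallery (C1 ∪ C2 ∪ C3 ∪ C4 = {1, 2, 3, 4, 5, 6, 7, 8}); total cost 12 + 6 + 5 + 3 = 26.
No covering selection has total cost below 26.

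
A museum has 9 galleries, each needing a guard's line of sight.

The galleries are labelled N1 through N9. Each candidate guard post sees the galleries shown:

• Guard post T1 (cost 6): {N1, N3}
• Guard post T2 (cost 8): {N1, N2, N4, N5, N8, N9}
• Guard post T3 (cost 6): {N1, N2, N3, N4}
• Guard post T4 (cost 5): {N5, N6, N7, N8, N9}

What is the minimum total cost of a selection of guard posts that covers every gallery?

T3, T4 together cover every gallery (T3 ∪ T4 = {N1, N2, N3, N4, N5, N6, N7, N8, N9}); total cost 6 + 5 = 11.
No covering selection has total cost below 11.

11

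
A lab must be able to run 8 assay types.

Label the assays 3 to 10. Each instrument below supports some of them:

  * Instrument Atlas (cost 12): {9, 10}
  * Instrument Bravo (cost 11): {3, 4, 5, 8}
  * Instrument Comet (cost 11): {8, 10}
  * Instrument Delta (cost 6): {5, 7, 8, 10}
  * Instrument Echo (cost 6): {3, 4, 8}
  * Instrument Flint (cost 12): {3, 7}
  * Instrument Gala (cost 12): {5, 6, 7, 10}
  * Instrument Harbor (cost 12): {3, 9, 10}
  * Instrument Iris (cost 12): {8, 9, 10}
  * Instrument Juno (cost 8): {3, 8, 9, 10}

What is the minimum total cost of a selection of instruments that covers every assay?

Echo, Gala, Juno together cover every assay (Echo ∪ Gala ∪ Juno = {3, 4, 5, 6, 7, 8, 9, 10}); total cost 6 + 12 + 8 = 26.
The greedy pick Delta, Echo, Juno, Gala costs 32; no covering selection beats 26.

26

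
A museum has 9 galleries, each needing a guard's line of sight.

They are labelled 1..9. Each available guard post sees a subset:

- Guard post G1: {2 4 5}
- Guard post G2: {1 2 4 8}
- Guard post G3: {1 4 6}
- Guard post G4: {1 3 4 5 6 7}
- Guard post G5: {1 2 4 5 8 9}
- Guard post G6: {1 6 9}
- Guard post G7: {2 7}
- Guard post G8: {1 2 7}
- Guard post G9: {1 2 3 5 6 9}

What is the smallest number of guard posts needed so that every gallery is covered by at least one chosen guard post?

Take {G4, G5}. Their union is {1, 2, 3, 4, 5, 6, 7, 8, 9}, which is all 9 galleries.
No single guard post has all 9 galleries (the largest, G4, has 6), so 2 is optimal.

2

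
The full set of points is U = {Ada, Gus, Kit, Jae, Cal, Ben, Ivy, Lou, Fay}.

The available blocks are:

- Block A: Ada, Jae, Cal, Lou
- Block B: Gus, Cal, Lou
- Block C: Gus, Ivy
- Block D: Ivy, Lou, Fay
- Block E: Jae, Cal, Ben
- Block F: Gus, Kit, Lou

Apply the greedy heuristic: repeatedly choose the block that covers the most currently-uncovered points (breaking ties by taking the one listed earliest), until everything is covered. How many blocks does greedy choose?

Greedy: pick A (covers 4 new) → pick C (covers 2 new) → pick D (covers 1 new) → pick E (covers 1 new) → pick F (covers 1 new). Total picks: 5.
(The true minimum cover uses only 4 blocks, so greedy is not optimal here.)

5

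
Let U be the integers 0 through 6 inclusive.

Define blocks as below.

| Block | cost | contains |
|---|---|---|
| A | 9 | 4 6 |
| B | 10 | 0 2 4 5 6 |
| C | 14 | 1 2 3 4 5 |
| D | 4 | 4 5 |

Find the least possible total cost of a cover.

24

B, C together cover every element (B ∪ C = {0, 1, 2, 3, 4, 5, 6}); total cost 10 + 14 = 24.
No covering selection has total cost below 24.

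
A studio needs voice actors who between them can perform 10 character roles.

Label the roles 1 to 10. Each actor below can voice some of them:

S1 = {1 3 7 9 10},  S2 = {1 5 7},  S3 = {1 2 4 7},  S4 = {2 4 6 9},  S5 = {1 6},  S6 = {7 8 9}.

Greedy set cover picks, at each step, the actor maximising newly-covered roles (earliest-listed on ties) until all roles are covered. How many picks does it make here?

4

Greedy: pick S1 (covers 5 new) → pick S4 (covers 3 new) → pick S2 (covers 1 new) → pick S6 (covers 1 new). Total picks: 4.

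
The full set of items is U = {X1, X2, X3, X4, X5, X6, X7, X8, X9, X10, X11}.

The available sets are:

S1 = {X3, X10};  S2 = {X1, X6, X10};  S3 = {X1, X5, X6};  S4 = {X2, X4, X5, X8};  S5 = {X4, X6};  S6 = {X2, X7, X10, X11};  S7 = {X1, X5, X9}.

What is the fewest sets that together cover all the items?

S1, S2, S4, S6, and S7 cover everything between them: the union {X1, X2, X3, X4, X5, X6, X7, X8, X9, X10, X11} is all of U.
No 4 of the 7 sets cover everything (all 35 combinations miss at least one item), so 5 is optimal.

5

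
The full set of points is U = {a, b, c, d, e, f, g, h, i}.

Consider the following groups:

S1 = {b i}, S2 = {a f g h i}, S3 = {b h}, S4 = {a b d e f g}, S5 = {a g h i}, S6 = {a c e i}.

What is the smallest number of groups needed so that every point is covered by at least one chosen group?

3

Take {S2, S4, S6}. Their union is {a, b, c, d, e, f, g, h, i}, which is all 9 points.
Only S6 contains c, so S6 is forced; the remaining 5 points need at least 2 more groups (each remaining group adds at most 4) — so at least 3 groups are needed, and 3 is optimal.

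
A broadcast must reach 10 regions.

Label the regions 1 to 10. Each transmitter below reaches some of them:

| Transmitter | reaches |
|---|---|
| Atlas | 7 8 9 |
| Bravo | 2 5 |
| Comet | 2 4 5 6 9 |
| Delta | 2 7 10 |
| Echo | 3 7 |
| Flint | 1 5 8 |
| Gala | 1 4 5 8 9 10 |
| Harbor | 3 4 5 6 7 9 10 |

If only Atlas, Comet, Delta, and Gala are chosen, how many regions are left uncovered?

Union of Atlas, Comet, Delta, Gala = {1, 2, 4, 5, 6, 7, 8, 9, 10}.
Not covered: 3 — 1 region.

1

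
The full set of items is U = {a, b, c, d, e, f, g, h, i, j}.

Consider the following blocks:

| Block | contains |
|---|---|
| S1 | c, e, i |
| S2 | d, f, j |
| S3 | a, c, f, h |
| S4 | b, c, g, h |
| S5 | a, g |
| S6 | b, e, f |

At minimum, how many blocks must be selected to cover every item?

4

Take {S1, S2, S3, S4}. Their union is {a, b, c, d, e, f, g, h, i, j}, which is all 10 items.
Only S1 contains i, so S1 is forced; the remaining 7 items need at least 3 more blocks (each remaining block adds at most 3) — so at least 4 blocks are needed, and 4 is optimal.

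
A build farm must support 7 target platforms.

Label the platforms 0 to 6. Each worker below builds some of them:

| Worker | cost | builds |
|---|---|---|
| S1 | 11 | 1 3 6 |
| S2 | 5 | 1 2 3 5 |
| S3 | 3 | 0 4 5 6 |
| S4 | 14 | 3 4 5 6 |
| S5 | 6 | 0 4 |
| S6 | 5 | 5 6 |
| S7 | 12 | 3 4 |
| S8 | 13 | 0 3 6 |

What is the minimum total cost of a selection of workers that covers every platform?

8

S2, S3 together cover every platform (S2 ∪ S3 = {0, 1, 2, 3, 4, 5, 6}); total cost 5 + 3 = 8.
No covering selection has total cost below 8.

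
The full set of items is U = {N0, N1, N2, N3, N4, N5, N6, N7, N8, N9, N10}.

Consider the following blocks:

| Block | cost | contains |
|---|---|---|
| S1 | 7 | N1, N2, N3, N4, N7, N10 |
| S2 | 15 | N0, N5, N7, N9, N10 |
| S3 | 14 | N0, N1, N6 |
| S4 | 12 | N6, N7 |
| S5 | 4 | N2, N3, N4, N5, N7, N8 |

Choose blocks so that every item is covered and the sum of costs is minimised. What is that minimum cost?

S2, S3, S5 together cover every item (S2 ∪ S3 ∪ S5 = {N0, N1, N2, N3, N4, N5, N6, N7, N8, N9, N10}); total cost 15 + 14 + 4 = 33.
The greedy pick S5, S1, S3, S2 costs 40; no covering selection beats 33.

33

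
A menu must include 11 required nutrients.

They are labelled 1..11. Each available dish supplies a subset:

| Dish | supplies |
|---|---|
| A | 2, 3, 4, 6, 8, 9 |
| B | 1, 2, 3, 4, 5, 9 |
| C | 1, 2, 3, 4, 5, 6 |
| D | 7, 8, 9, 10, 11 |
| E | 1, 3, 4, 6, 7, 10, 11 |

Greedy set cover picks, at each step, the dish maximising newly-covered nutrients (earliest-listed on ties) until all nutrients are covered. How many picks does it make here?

3

Greedy: pick E (covers 7 new) → pick A (covers 3 new) → pick B (covers 1 new). Total picks: 3.
(The true minimum cover uses only 2 dishes, so greedy is not optimal here.)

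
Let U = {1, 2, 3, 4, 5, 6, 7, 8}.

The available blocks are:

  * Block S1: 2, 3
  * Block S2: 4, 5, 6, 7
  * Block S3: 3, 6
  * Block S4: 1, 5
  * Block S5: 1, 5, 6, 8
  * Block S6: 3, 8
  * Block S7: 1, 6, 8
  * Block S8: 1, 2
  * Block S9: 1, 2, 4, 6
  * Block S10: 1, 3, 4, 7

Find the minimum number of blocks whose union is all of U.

S1 and S2 and S5 together: S1 ∪ S2 ∪ S5 = {1, 2, 3, 4, 5, 6, 7, 8} — every item is covered.
No 2 of the 10 blocks cover everything (all 45 combinations miss at least one item), so 3 is optimal.

3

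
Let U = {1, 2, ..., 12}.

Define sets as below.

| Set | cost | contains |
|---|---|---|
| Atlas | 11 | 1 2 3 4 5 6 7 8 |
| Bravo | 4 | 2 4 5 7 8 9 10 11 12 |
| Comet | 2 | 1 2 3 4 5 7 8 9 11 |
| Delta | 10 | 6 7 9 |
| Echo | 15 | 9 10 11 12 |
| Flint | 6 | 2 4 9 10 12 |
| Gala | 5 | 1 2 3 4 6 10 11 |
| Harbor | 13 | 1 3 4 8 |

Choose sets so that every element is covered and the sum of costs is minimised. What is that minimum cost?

Bravo, Gala together cover every element (Bravo ∪ Gala = {1, 2, 3, 4, 5, 6, 7, 8, 9, 10, 11, 12}); total cost 4 + 5 = 9.
The greedy pick Comet, Bravo, Gala costs 11; no covering selection beats 9.

9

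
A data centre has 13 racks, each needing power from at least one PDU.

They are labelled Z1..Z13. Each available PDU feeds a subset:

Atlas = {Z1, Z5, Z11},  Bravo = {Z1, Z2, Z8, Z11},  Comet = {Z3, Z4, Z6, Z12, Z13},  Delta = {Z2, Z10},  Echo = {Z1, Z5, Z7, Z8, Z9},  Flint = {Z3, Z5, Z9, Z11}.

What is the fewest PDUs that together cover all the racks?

4

Atlas and Comet and Delta and Echo together: Atlas ∪ Comet ∪ Delta ∪ Echo = {Z1, Z2, Z3, Z4, Z5, Z6, Z7, Z8, Z9, Z10, Z11, Z12, Z13} — every rack is covered.
Only Delta contains Z10, so Delta is forced; the remaining 11 racks need at least 3 more PDUs (each remaining PDU adds at most 5) — so at least 4 PDUs are needed, and 4 is optimal.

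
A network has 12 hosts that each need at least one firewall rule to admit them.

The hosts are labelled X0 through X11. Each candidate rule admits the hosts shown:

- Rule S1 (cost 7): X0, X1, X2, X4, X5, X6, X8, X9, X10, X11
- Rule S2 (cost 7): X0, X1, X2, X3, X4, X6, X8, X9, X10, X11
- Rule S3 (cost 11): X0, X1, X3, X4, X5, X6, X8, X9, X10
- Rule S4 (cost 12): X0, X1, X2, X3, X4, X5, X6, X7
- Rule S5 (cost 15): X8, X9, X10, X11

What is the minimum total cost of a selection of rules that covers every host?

S1, S4 together cover every host (S1 ∪ S4 = {X0, X1, X2, X3, X4, X5, X6, X7, X8, X9, X10, X11}); total cost 7 + 12 = 19.
No covering selection has total cost below 19.

19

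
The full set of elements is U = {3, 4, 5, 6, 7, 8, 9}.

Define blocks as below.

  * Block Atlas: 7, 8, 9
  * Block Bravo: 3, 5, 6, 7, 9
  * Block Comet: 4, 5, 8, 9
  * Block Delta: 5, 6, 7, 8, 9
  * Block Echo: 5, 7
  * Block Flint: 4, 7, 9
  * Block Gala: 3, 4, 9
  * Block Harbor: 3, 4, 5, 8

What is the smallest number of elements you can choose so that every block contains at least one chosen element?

Take H = {4, 7}. Each listed block contains at least one of these, so H is a hitting set of size 2.
The blocks Echo, Gala are pairwise disjoint, so any hitting set needs a separate element for each — at least 2. Hence 2 is optimal.

2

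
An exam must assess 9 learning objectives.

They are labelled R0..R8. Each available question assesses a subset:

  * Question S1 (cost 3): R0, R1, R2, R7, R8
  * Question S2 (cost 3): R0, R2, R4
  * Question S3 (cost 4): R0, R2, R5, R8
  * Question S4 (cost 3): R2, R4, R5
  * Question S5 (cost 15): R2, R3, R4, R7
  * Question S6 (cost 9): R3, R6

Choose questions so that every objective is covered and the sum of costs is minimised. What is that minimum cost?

S1, S4, S6 together cover every objective (S1 ∪ S4 ∪ S6 = {R0, R1, R2, R3, R4, R5, R6, R7, R8}); total cost 3 + 3 + 9 = 15.
No covering selection has total cost below 15.

15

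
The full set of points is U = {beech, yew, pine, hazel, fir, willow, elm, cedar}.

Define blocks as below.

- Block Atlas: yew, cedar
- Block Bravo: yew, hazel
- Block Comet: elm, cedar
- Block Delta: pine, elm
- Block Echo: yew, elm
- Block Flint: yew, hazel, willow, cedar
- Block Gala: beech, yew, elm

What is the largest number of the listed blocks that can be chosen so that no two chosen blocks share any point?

Delta, Flint are pairwise disjoint (Delta={pine,elm}; Flint={yew,hazel,willow,cedar}).
Every remaining block overlaps one of these, and no 3 of the listed blocks are pairwise disjoint, so 2 is the maximum.

2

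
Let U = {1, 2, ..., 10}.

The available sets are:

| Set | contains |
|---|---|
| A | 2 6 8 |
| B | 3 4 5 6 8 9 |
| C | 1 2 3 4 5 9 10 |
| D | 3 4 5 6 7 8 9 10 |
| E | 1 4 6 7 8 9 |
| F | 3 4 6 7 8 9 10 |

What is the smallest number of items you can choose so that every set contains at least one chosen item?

2

The 2 items {3, 8} hit every set.
No single item lies in every set, so at least 2 are needed and 2 is optimal.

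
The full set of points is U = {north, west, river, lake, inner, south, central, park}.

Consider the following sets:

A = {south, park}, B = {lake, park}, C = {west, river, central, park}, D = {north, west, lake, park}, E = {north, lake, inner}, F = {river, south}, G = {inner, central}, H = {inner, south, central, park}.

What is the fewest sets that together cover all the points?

3

Take {D, F, H}. Their union is {north, west, river, lake, inner, south, central, park}, which is all 8 points.
No 2 of the 8 sets cover everything (all 28 combinations miss at least one point), so 3 is optimal.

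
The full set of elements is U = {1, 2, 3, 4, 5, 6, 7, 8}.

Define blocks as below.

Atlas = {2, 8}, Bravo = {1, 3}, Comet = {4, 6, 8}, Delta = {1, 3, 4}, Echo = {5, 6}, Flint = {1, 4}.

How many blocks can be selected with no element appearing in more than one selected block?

Atlas, Echo, Flint are pairwise disjoint (Atlas={2,8}; Echo={5,6}; Flint={1,4}).
Every remaining block overlaps one of these, and no 4 of the listed blocks are pairwise disjoint, so 3 is the maximum.

3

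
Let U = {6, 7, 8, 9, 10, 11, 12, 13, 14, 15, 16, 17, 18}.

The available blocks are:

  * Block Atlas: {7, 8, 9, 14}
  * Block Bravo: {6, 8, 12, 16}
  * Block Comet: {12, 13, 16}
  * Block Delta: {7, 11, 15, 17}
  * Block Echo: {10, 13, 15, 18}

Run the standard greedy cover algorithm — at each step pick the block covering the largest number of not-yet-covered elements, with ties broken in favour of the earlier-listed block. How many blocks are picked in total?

4

Greedy: pick Atlas (covers 4 new) → pick Echo (covers 4 new) → pick Bravo (covers 3 new) → pick Delta (covers 2 new). Total picks: 4.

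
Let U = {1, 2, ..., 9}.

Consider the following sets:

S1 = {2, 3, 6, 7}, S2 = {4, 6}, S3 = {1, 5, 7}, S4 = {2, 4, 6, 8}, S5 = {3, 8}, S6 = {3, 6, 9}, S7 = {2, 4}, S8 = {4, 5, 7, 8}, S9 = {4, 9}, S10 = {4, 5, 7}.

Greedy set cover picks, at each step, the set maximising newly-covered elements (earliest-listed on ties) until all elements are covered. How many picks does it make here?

Greedy: pick S1 (covers 4 new) → pick S8 (covers 3 new) → pick S3 (covers 1 new) → pick S6 (covers 1 new). Total picks: 4.
(The true minimum cover uses only 3 sets, so greedy is not optimal here.)

4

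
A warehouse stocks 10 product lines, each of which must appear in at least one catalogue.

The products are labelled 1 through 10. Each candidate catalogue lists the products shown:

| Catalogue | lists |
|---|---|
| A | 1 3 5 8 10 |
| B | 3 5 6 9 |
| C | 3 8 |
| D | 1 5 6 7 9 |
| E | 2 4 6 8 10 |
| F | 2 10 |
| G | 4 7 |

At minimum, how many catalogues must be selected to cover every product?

3

A and D and E together: A ∪ D ∪ E = {1, 2, 3, 4, 5, 6, 7, 8, 9, 10} — every product is covered.
No 2 of the 7 catalogues cover everything (all 21 combinations miss at least one product), so 3 is optimal.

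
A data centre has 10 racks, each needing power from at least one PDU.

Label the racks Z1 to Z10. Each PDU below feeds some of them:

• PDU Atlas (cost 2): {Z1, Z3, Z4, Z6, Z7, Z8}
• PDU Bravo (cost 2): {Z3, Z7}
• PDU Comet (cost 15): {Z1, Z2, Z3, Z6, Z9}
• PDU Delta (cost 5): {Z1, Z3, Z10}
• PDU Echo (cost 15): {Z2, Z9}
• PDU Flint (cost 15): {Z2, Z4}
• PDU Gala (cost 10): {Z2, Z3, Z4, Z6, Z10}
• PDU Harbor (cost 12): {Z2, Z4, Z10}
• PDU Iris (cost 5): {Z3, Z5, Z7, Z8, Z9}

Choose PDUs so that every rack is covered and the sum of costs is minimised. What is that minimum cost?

Atlas, Gala, Iris together cover every rack (Atlas ∪ Gala ∪ Iris = {Z1, Z2, Z3, Z4, Z5, Z6, Z7, Z8, Z9, Z10}); total cost 2 + 10 + 5 = 17.
The greedy pick Atlas, Iris, Delta, Gala costs 22; no covering selection beats 17.

17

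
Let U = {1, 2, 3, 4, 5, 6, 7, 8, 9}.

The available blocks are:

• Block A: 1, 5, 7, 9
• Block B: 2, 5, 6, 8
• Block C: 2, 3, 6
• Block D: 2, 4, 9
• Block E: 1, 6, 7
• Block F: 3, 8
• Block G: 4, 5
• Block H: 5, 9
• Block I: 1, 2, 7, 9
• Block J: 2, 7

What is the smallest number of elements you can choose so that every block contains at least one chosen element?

T = {2, 5, 7, 8} meets every block (each contains at least one member of T), and |T| = 4.
No choice of 3 elements meets every block, so 4 is the minimum.

4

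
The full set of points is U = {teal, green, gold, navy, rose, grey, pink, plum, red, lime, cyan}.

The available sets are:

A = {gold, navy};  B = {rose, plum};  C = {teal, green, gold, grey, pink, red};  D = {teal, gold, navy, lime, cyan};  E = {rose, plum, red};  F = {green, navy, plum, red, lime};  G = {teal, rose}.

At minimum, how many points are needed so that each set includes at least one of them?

3

The 3 points {navy, rose, grey} hit every set.
No choice of 2 points meets every set, so 3 is the minimum.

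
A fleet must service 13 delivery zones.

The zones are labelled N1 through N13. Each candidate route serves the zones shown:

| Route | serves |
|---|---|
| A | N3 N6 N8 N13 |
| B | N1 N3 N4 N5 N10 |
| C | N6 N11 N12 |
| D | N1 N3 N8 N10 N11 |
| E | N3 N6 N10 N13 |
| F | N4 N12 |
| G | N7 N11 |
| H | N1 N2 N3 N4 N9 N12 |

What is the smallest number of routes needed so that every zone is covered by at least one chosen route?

4

A and B and G and H together: A ∪ B ∪ G ∪ H = {N1, N2, N3, N4, N5, N6, N7, N8, N9, N10, N11, N12, N13} — every zone is covered.
Only H contains N2, so H is forced; the remaining 7 zones need at least 3 more routes (each remaining route adds at most 3) — so at least 4 routes are needed, and 4 is optimal.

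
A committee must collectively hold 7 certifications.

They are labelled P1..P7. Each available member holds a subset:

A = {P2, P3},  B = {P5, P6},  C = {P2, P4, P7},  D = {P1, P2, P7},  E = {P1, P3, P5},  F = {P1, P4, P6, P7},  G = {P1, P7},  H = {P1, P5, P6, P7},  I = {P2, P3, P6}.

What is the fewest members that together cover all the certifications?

3

Take {A, E, F}. Their union is {P1, P2, P3, P4, P5, P6, P7}, which is all 7 certifications.
No 2 of the 9 members cover everything (all 36 combinations miss at least one certification), so 3 is optimal.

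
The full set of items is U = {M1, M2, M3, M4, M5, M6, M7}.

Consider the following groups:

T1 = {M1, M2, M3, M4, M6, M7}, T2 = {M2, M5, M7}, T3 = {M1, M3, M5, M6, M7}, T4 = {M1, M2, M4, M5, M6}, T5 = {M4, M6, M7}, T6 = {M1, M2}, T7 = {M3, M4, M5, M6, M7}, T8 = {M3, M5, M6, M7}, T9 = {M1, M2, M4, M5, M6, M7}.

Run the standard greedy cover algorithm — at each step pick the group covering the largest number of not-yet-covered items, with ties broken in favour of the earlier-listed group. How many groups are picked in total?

Greedy: pick T1 (covers 6 new) → pick T2 (covers 1 new). Total picks: 2.

2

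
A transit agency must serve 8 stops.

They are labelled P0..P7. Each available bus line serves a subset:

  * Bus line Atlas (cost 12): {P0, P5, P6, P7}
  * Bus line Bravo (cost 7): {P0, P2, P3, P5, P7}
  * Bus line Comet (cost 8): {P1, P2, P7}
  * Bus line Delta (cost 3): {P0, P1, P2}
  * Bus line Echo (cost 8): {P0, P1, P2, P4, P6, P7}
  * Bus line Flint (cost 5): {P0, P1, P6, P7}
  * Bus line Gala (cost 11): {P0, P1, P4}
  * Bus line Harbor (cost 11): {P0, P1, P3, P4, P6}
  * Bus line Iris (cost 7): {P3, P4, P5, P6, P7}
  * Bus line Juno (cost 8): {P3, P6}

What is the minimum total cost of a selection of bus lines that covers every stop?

10

Delta, Iris together cover every stop (Delta ∪ Iris = {P0, P1, P2, P3, P4, P5, P6, P7}); total cost 3 + 7 = 10.
No covering selection has total cost below 10.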